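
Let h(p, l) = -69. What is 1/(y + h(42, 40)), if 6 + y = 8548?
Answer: 1/8473 ≈ 0.00011802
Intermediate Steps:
y = 8542 (y = -6 + 8548 = 8542)
1/(y + h(42, 40)) = 1/(8542 - 69) = 1/8473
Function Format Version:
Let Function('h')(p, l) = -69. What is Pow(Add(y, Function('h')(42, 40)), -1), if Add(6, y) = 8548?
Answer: Rational(1, 8473) ≈ 0.00011802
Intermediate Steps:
y = 8542 (y = Add(-6, 8548) = 8542)
Pow(Add(y, Function('h')(42, 40)), -1) = Pow(Add(8542, -69), -1) = Pow(8473, -1) = Rational(1, 8473)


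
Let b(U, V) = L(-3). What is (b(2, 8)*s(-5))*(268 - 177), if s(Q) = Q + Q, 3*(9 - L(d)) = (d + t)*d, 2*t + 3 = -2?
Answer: -3185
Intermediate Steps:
t = -5/2 (t = -3/2 + (½)*(-2) = -3/2 - 1 = -5/2 ≈ -2.5000)
L(d) = 9 - d*(-5/2 + d)/3 (L(d) = 9 - (d - 5/2)*d/3 = 9 - (-5/2 + d)*d/3 = 9 - d*(-5/2 + d)/3)
s(Q) = 2*Q
b(U, V) = 7/2 (b(U, V) = 9 - ⅓*(-3)² + (⅚)*(-3) = 9 - ⅓*9 - 5/2 = 9 - 3 - 5/2 = 7/2)
(b(2, 8)*s(-5))*(268 - 177) = (7*(2*(-5))/2)*(268 - 177) = ((7/2)*(-10))*91 = -35*91 = -3185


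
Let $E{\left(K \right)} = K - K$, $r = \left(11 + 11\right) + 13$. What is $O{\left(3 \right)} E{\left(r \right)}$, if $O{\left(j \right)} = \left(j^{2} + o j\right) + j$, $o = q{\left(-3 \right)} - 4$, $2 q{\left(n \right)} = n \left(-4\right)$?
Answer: $0$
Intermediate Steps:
$q{\left(n \right)} = - 2 n$ ($q{\left(n \right)} = \frac{n \left(-4\right)}{2} = \frac{\left(-4\right) n}{2} = - 2 n$)
$r = 35$ ($r = 22 + 13 = 35$)
$o = 2$ ($o = \left(-2\right) \left(-3\right) - 4 = 6 - 4 = 2$)
$E{\left(K \right)} = 0$
$O{\left(j \right)} = j^{2} + 3 j$ ($O{\left(j \right)} = \left(j^{2} + 2 j\right) + j = j^{2} + 3 j$)
$O{\left(3 \right)} E{\left(r \right)} = 3 \left(3 + 3\right) 0 = 3 \cdot 6 \cdot 0 = 18 \cdot 0 = 0$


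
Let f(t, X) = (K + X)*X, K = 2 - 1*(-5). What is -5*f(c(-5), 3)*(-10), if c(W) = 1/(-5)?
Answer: 1500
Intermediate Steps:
c(W) = -1/5
K = 7 (K = 2 + 5 = 7)
f(t, X) = X*(7 + X) (f(t, X) = (7 + X)*X = X*(7 + X))
-5*f(c(-5), 3)*(-10) = -15*(7 + 3)*(-10) = -15*10*(-10) = -5*30*(-10) = -150*(-10) = 1500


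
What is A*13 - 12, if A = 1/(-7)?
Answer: -97/7 ≈ -13.857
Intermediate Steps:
A = -1/7 ≈ -0.14286
A*13 - 12 = -1/7*13 - 12 = -13/7 - 12 = -97/7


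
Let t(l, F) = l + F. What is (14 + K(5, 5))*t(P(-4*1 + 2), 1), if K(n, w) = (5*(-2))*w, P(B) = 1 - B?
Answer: -144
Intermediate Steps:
K(n, w) = -10*w
t(l, F) = F + l
(14 + K(5, 5))*t(P(-4*1 + 2), 1) = (14 - 10*5)*(1 + (1 - (-4*1 + 2))) = (14 - 50)*(1 + (1 - (-4 + 2))) = -36*(1 + (1 - 1*(-2))) = -36*(1 + (1 + 2)) = -36*(1 + 3) = -36*4 = -144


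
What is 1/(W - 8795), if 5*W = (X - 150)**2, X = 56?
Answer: -5/35139 ≈ -0.00014229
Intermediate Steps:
W = 8836/5 (W = (56 - 150)**2/5 = (1/5)*(-94)**2 = (1/5)*8836 = 8836/5 ≈ 1767.2)
1/(W - 8795) = 1/(8836/5 - 8795) = 1/(-35139/5) = -5/35139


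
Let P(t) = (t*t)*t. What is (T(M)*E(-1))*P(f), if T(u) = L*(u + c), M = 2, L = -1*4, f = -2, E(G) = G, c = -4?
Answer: 64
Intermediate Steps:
L = -4
P(t) = t³ (P(t) = t²*t = t³)
T(u) = 16 - 4*u (T(u) = -4*(u - 4) = -4*(-4 + u) = 16 - 4*u)
(T(M)*E(-1))*P(f) = ((16 - 4*2)*(-1))*(-2)³ = ((16 - 8)*(-1))*(-8) = (8*(-1))*(-8) = -8*(-8) = 64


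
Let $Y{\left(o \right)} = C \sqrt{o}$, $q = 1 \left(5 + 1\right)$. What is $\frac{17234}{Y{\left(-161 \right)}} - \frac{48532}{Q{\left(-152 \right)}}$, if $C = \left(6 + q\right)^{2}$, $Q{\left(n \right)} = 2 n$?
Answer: $\frac{12133}{76} - \frac{1231 i \sqrt{161}}{1656} \approx 159.64 - 9.4321 i$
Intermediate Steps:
$q = 6$ ($q = 1 \cdot 6 = 6$)
$C = 144$ ($C = \left(6 + 6\right)^{2} = 12^{2} = 144$)
$Y{\left(o \right)} = 144 \sqrt{o}$
$\frac{17234}{Y{\left(-161 \right)}} - \frac{48532}{Q{\left(-152 \right)}} = \frac{17234}{144 \sqrt{-161}} - \frac{48532}{2 \left(-152\right)} = \frac{17234}{144 i \sqrt{161}} - \frac{48532}{-304} = \frac{17234}{144 i \sqrt{161}} - - \frac{12133}{76} = 17234 \left(- \frac{i \sqrt{161}}{23184}\right) + \frac{12133}{76} = - \frac{1231 i \sqrt{161}}{1656} + \frac{12133}{76} = \frac{12133}{76} - \frac{1231 i \sqrt{161}}{1656}$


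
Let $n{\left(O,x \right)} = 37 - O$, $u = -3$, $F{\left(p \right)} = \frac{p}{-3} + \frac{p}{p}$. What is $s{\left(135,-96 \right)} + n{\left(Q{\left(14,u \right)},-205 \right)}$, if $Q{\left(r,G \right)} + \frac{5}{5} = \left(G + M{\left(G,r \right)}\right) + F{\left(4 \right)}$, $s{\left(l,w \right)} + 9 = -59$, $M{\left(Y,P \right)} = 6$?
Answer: $- \frac{98}{3} \approx -32.667$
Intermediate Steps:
$F{\left(p \right)} = 1 - \frac{p}{3}$ ($F{\left(p \right)} = p \left(- \frac{1}{3}\right) + 1 = - \frac{p}{3} + 1 = 1 - \frac{p}{3}$)
$s{\left(l,w \right)} = -68$ ($s{\left(l,w \right)} = -9 - 59 = -68$)
$Q{\left(r,G \right)} = \frac{14}{3} + G$ ($Q{\left(r,G \right)} = -1 + \left(\left(G + 6\right) + \left(1 - \frac{4}{3}\right)\right) = -1 + \left(\left(6 + G\right) + \left(1 - \frac{4}{3}\right)\right) = -1 + \left(\left(6 + G\right) - \frac{1}{3}\right) = -1 + \left(\frac{17}{3} + G\right) = \frac{14}{3} + G$)
$s{\left(135,-96 \right)} + n{\left(Q{\left(14,u \right)},-205 \right)} = -68 + \left(37 - \left(\frac{14}{3} - 3\right)\right) = -68 + \left(37 - \frac{5}{3}\right) = -68 + \frac{106}{3} = - \frac{98}{3}$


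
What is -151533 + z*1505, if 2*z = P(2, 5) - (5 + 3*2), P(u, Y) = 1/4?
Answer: -1276979/8 ≈ -1.5962e+5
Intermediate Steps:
P(u, Y) = ¼
z = -43/8 (z = (¼ - (5 + 3*2))/2 = (¼ - (5 + 6))/2 = (¼ - 1*11)/2 = (¼ - 11)/2 = (½)*(-43/4) = -43/8 ≈ -5.3750)
-151533 + z*1505 = -151533 - 43/8*1505 = -151533 - 64715/8 = -1276979/8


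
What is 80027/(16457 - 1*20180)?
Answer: -80027/3723 ≈ -21.495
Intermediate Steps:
80027/(16457 - 1*20180) = 80027/(16457 - 20180) = 80027/(-3723) = 80027*(-1/3723) = -80027/3723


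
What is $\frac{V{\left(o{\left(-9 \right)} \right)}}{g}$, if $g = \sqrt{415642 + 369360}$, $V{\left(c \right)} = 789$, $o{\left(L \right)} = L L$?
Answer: $\frac{789 \sqrt{785002}}{785002} \approx 0.89052$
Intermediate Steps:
$o{\left(L \right)} = L^{2}$
$g = \sqrt{785002} \approx 886.0$
$\frac{V{\left(o{\left(-9 \right)} \right)}}{g} = \frac{789}{\sqrt{785002}} = 789 \frac{\sqrt{785002}}{785002} = \frac{789 \sqrt{785002}}{785002}$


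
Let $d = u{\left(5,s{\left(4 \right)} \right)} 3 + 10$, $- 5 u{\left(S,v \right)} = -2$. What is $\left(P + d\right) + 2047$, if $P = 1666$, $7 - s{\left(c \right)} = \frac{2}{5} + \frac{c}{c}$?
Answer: $\frac{18621}{5} \approx 3724.2$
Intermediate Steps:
$s{\left(c \right)} = \frac{28}{5}$ ($s{\left(c \right)} = 7 - \left(\frac{2}{5} + \frac{c}{c}\right) = 7 - \left(2 \cdot \frac{1}{5} + 1\right) = 7 - \left(\frac{2}{5} + 1\right) = 7 - \frac{7}{5} = \frac{28}{5}$)
$u{\left(S,v \right)} = \frac{2}{5}$ ($u{\left(S,v \right)} = \left(- \frac{1}{5}\right) \left(-2\right) = \frac{2}{5}$)
$d = \frac{56}{5}$ ($d = \frac{2}{5} \cdot 3 + 10 = \frac{6}{5} + 10 = \frac{56}{5} \approx 11.2$)
$\left(P + d\right) + 2047 = \left(1666 + \frac{56}{5}\right) + 2047 = \frac{8386}{5} + 2047 = \frac{18621}{5}$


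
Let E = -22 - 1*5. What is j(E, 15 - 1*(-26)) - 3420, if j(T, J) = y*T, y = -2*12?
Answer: -2772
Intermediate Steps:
E = -27 (E = -22 - 5 = -27)
y = -24
j(T, J) = -24*T
j(E, 15 - 1*(-26)) - 3420 = -24*(-27) - 3420 = 648 - 3420 = -2772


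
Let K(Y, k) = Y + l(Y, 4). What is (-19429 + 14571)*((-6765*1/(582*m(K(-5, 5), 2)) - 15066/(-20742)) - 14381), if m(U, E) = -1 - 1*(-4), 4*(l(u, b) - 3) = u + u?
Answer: 70296552779383/1005987 ≈ 6.9878e+7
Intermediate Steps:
l(u, b) = 3 + u/2 (l(u, b) = 3 + (u + u)/4 = 3 + (2*u)/4 = 3 + u/2)
K(Y, k) = 3 + 3*Y/2 (K(Y, k) = Y + (3 + Y/2) = 3 + 3*Y/2)
m(U, E) = 3 (m(U, E) = -1 + 4 = 3)
(-19429 + 14571)*((-6765*1/(582*m(K(-5, 5), 2)) - 15066/(-20742)) - 14381) = (-19429 + 14571)*((-6765/(3*582) - 15066/(-20742)) - 14381) = -4858*((-6765/1746 - 15066*(-1/20742)) - 14381) = -4858*((-6765*1/1746 + 2511/3457) - 14381) = -4858*((-2255/582 + 2511/3457) - 14381) = -4858*(-6334133/2011974 - 14381) = -4858*(-28940532227/2011974) = 70296552779383/1005987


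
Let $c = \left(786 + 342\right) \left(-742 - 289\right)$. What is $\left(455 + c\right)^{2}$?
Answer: $1351436475169$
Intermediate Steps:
$c = -1162968$ ($c = 1128 \left(-1031\right) = -1162968$)
$\left(455 + c\right)^{2} = \left(455 - 1162968\right)^{2} = \left(-1162513\right)^{2} = 1351436475169$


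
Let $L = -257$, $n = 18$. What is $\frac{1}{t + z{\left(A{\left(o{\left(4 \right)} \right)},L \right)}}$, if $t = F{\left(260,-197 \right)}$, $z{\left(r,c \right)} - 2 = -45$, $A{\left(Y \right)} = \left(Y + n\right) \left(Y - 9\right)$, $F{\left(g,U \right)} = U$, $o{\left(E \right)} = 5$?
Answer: $- \frac{1}{240} \approx -0.0041667$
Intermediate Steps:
$A{\left(Y \right)} = \left(-9 + Y\right) \left(18 + Y\right)$ ($A{\left(Y \right)} = \left(Y + 18\right) \left(Y - 9\right) = \left(18 + Y\right) \left(-9 + Y\right) = \left(-9 + Y\right) \left(18 + Y\right)$)
$z{\left(r,c \right)} = -43$ ($z{\left(r,c \right)} = 2 - 45 = -43$)
$t = -197$
$\frac{1}{t + z{\left(A{\left(o{\left(4 \right)} \right)},L \right)}} = \frac{1}{-197 - 43} = \frac{1}{-240} = - \frac{1}{240}$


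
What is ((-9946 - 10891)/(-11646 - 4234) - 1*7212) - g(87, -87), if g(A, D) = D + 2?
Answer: -113155923/15880 ≈ -7125.7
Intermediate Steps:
g(A, D) = 2 + D
((-9946 - 10891)/(-11646 - 4234) - 1*7212) - g(87, -87) = ((-9946 - 10891)/(-11646 - 4234) - 1*7212) - (2 - 87) = (-20837/(-15880) - 7212) - 1*(-85) = (-20837*(-1/15880) - 7212) + 85 = (20837/15880 - 7212) + 85 = -114505723/15880 + 85 = -113155923/15880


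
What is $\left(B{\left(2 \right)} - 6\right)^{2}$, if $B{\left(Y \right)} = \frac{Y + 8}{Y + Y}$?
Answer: $\frac{49}{4} \approx 12.25$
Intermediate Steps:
$B{\left(Y \right)} = \frac{8 + Y}{2 Y}$
$\left(B{\left(2 \right)} - 6\right)^{2} = \left(\frac{8 + 2}{2 \cdot 2} - 6\right)^{2} = \left(\frac{1}{2} \cdot \frac{1}{2} \cdot 10 - 6\right)^{2} = \left(\frac{5}{2} - 6\right)^{2} = \left(- \frac{7}{2}\right)^{2} = \frac{49}{4}$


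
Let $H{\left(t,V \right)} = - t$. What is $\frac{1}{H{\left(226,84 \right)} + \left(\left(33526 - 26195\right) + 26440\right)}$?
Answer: $\frac{1}{33545} \approx 2.9811 \cdot 10^{-5}$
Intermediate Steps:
$\frac{1}{H{\left(226,84 \right)} + \left(\left(33526 - 26195\right) + 26440\right)} = \frac{1}{\left(-1\right) 226 + \left(\left(33526 - 26195\right) + 26440\right)} = \frac{1}{-226 + \left(7331 + 26440\right)} = \frac{1}{-226 + 33771} = \frac{1}{33545}$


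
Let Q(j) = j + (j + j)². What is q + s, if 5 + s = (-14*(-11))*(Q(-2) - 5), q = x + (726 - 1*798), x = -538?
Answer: 771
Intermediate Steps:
Q(j) = j + 4*j² (Q(j) = j + (2*j)² = j + 4*j²)
q = -610 (q = -538 + (726 - 1*798) = -538 + (726 - 798) = -538 - 72 = -610)
s = 1381 (s = -5 + (-14*(-11))*(-2*(1 + 4*(-2)) - 5) = -5 + 154*(-2*(1 - 8) - 5) = -5 + 154*(-2*(-7) - 5) = -5 + 154*(14 - 5) = -5 + 154*9 = -5 + 1386 = 1381)
q + s = -610 + 1381 = 771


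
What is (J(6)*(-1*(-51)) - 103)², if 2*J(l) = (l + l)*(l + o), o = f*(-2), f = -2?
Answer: 8743849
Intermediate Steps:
o = 4 (o = -2*(-2) = 4)
J(l) = l*(4 + l) (J(l) = ((l + l)*(l + 4))/2 = ((2*l)*(4 + l))/2 = (2*l*(4 + l))/2 = l*(4 + l))
(J(6)*(-1*(-51)) - 103)² = ((6*(4 + 6))*(-1*(-51)) - 103)² = ((6*10)*51 - 103)² = (60*51 - 103)² = (3060 - 103)² = 2957² = 8743849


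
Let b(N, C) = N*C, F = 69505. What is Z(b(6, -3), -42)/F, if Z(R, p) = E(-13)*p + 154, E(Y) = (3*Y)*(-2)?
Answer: -3122/69505 ≈ -0.044918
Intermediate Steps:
b(N, C) = C*N
E(Y) = -6*Y
Z(R, p) = 154 + 78*p (Z(R, p) = (-6*(-13))*p + 154 = 78*p + 154 = 154 + 78*p)
Z(b(6, -3), -42)/F = (154 + 78*(-42))/69505 = (154 - 3276)*(1/69505) = -3122*1/69505 = -3122/69505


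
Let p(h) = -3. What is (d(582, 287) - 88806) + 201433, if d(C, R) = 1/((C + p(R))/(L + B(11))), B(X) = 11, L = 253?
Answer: 21737099/193 ≈ 1.1263e+5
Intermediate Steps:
d(C, R) = 1/(-1/88 + C/264) (d(C, R) = 1/((C - 3)/(253 + 11)) = 1/((-3 + C)/264) = 1/((-3 + C)*(1/264)) = 1/(-1/88 + C/264))
(d(582, 287) - 88806) + 201433 = (264/(-3 + 582) - 88806) + 201433 = (264/579 - 88806) + 201433 = (264*(1/579) - 88806) + 201433 = (88/193 - 88806) + 201433 = -17139470/193 + 201433 = 21737099/193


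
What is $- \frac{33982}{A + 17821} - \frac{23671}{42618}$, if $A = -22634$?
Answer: $\frac{1334316353}{205120434} \approx 6.505$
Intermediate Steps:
$- \frac{33982}{A + 17821} - \frac{23671}{42618} = - \frac{33982}{-22634 + 17821} - \frac{23671}{42618} = - \frac{33982}{-4813} - \frac{23671}{42618} = \left(-33982\right) \left(- \frac{1}{4813}\right) - \frac{23671}{42618} = \frac{33982}{4813} - \frac{23671}{42618} = \frac{1334316353}{205120434}$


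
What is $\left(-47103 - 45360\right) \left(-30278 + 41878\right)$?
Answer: $-1072570800$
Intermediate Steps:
$\left(-47103 - 45360\right) \left(-30278 + 41878\right) = \left(-92463\right) 11600 = -1072570800$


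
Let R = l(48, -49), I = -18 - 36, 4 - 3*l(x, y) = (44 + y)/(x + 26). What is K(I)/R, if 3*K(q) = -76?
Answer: -5624/301 ≈ -18.684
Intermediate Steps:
l(x, y) = 4/3 - (44 + y)/(3*(26 + x)) (l(x, y) = 4/3 - (44 + y)/(3*(x + 26)) = 4/3 - (44 + y)/(3*(26 + x)))
I = -54
K(q) = -76/3 (K(q) = (⅓)*(-76) = -76/3)
R = 301/222 (R = (60 - 1*(-49) + 4*48)/(3*(26 + 48)) = (⅓)*(60 + 49 + 192)/74 = (⅓)*(1/74)*301 = 301/222 ≈ 1.3559)
K(I)/R = -76/(3*301/222) = -76/3*222/301 = -5624/301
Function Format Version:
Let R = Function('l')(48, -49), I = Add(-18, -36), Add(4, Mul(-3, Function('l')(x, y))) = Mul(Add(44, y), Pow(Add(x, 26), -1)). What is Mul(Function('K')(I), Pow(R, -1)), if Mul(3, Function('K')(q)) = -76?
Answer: Rational(-5624, 301) ≈ -18.684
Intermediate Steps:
Function('l')(x, y) = Add(Rational(4, 3), Mul(Rational(-1, 3), Pow(Add(26, x), -1), Add(44, y))) (Function('l')(x, y) = Add(Rational(4, 3), Mul(Rational(-1, 3), Mul(Add(44, y), Pow(Add(x, 26), -1)))) = Add(Rational(4, 3), Mul(Rational(-1, 3), Mul(Add(44, y), Pow(Add(26, x), -1)))) = Add(Rational(4, 3), Mul(Rational(-1, 3), Mul(Pow(Add(26, x), -1), Add(44, y)))) = Add(Rational(4, 3), Mul(Rational(-1, 3), Pow(Add(26, x), -1), Add(44, y))))
I = -54
Function('K')(q) = Rational(-76, 3) (Function('K')(q) = Mul(Rational(1, 3), -76) = Rational(-76, 3))
R = Rational(301, 222) (R = Mul(Rational(1, 3), Pow(Add(26, 48), -1), Add(60, Mul(-1, -49), Mul(4, 48))) = Mul(Rational(1, 3), Pow(74, -1), Add(60, 49, 192)) = Mul(Rational(1, 3), Rational(1, 74), 301) = Rational(301, 222) ≈ 1.3559)
Mul(Function('K')(I), Pow(R, -1)) = Mul(Rational(-76, 3), Pow(Rational(301, 222), -1)) = Mul(Rational(-76, 3), Rational(222, 301)) = Rational(-5624, 301)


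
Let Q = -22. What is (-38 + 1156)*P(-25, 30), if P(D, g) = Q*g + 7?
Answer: -730054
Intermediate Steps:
P(D, g) = 7 - 22*g (P(D, g) = -22*g + 7 = 7 - 22*g)
(-38 + 1156)*P(-25, 30) = (-38 + 1156)*(7 - 22*30) = 1118*(7 - 660) = 1118*(-653) = -730054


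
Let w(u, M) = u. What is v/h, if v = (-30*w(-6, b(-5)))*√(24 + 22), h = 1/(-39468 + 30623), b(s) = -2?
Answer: -1592100*√46 ≈ -1.0798e+7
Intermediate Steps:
h = -1/8845 (h = 1/(-8845) = -1/8845 ≈ -0.00011306)
v = 180*√46 (v = (-30*(-6))*√(24 + 22) = 180*√46 ≈ 1220.8)
v/h = (180*√46)/(-1/8845) = (180*√46)*(-8845) = -1592100*√46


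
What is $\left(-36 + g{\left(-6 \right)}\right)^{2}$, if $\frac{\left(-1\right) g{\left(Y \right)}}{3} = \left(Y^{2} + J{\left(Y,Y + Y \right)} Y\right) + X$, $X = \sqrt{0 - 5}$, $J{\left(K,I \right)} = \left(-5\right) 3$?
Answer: $171351 + 2484 i \sqrt{5} \approx 1.7135 \cdot 10^{5} + 5554.4 i$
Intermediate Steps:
$J{\left(K,I \right)} = -15$
$X = i \sqrt{5}$ ($X = \sqrt{-5} = i \sqrt{5} \approx 2.2361 i$)
$g{\left(Y \right)} = - 3 Y^{2} + 45 Y - 3 i \sqrt{5}$ ($g{\left(Y \right)} = - 3 \left(\left(Y^{2} - 15 Y\right) + i \sqrt{5}\right) = - 3 \left(Y^{2} - 15 Y + i \sqrt{5}\right) = - 3 Y^{2} + 45 Y - 3 i \sqrt{5}$)
$\left(-36 + g{\left(-6 \right)}\right)^{2} = \left(-36 - \left(270 + 108 + 3 i \sqrt{5}\right)\right)^{2} = \left(-36 - \left(378 + 3 i \sqrt{5}\right)\right)^{2} = \left(-414 - 3 i \sqrt{5}\right)^{2}$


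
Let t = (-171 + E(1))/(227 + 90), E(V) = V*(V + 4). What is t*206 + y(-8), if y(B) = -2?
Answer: -34830/317 ≈ -109.87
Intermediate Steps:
E(V) = V*(4 + V)
t = -166/317 (t = (-171 + 1*(4 + 1))/(227 + 90) = (-171 + 1*5)/317 = (-171 + 5)*(1/317) = -166*1/317 = -166/317 ≈ -0.52366)
t*206 + y(-8) = -166/317*206 - 2 = -34196/317 - 2 = -34830/317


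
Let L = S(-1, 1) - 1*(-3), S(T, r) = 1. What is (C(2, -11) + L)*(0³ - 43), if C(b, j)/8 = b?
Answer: -860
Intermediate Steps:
C(b, j) = 8*b
L = 4 (L = 1 - 1*(-3) = 1 + 3 = 4)
(C(2, -11) + L)*(0³ - 43) = (8*2 + 4)*(0³ - 43) = (16 + 4)*(0 - 43) = 20*(-43) = -860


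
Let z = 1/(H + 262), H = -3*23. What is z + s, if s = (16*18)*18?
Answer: 1000513/193 ≈ 5184.0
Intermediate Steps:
H = -69
z = 1/193 (z = 1/(-69 + 262) = 1/193 ≈ 0.0051813)
s = 5184 (s = 288*18 = 5184)
z + s = 1/193 + 5184 = 1000513/193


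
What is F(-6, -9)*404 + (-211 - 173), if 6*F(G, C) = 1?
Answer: -950/3 ≈ -316.67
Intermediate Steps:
F(G, C) = ⅙ (F(G, C) = (⅙)*1 = ⅙)
F(-6, -9)*404 + (-211 - 173) = (⅙)*404 + (-211 - 173) = 202/3 - 384 = -950/3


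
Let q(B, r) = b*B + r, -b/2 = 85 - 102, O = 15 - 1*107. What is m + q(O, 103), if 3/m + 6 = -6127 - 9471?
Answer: -47202103/15604 ≈ -3025.0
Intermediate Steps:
O = -92 (O = 15 - 107 = -92)
b = 34 (b = -2*(85 - 102) = -2*(-17) = 34)
q(B, r) = r + 34*B (q(B, r) = 34*B + r = r + 34*B)
m = -3/15604 (m = 3/(-6 + (-6127 - 9471)) = 3/(-6 - 15598) = 3/(-15604) = 3*(-1/15604) = -3/15604 ≈ -0.00019226)
m + q(O, 103) = -3/15604 + (103 + 34*(-92)) = -3/15604 + (103 - 3128) = -3/15604 - 3025 = -47202103/15604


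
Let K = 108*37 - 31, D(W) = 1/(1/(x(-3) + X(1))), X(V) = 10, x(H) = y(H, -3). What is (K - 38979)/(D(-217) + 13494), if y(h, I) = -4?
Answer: -17507/6750 ≈ -2.5936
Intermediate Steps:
x(H) = -4
D(W) = 6 (D(W) = 1/(1/(-4 + 10)) = 1/(1/6) = 1/(⅙) = 6)
K = 3965 (K = 3996 - 31 = 3965)
(K - 38979)/(D(-217) + 13494) = (3965 - 38979)/(6 + 13494) = -35014/13500 = -35014*1/13500 = -17507/6750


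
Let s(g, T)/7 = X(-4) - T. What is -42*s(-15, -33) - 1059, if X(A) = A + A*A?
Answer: -14289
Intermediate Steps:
X(A) = A + A²
s(g, T) = 84 - 7*T (s(g, T) = 7*(-4*(1 - 4) - T) = 7*(-4*(-3) - T) = 7*(12 - T) = 84 - 7*T)
-42*s(-15, -33) - 1059 = -42*(84 - 7*(-33)) - 1059 = -42*(84 + 231) - 1059 = -42*315 - 1059 = -13230 - 1059 = -14289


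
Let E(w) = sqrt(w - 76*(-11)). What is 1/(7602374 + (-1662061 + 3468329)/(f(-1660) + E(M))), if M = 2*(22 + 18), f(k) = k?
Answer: 2617392451867/19895547357282795096 + 451567*sqrt(229)/19895547357282795096 ≈ 1.3156e-7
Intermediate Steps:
M = 80 (M = 2*40 = 80)
E(w) = sqrt(836 + w) (E(w) = sqrt(w + 836) = sqrt(836 + w))
1/(7602374 + (-1662061 + 3468329)/(f(-1660) + E(M))) = 1/(7602374 + (-1662061 + 3468329)/(-1660 + sqrt(836 + 80))) = 1/(7602374 + 1806268/(-1660 + sqrt(916))) = 1/(7602374 + 1806268/(-1660 + 2*sqrt(229)))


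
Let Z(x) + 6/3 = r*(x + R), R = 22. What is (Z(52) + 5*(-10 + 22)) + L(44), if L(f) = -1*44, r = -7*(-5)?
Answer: 2604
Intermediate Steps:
r = 35
L(f) = -44
Z(x) = 768 + 35*x (Z(x) = -2 + 35*(x + 22) = -2 + 35*(22 + x) = -2 + (770 + 35*x) = 768 + 35*x)
(Z(52) + 5*(-10 + 22)) + L(44) = ((768 + 35*52) + 5*(-10 + 22)) - 44 = ((768 + 1820) + 5*12) - 44 = (2588 + 60) - 44 = 2648 - 44 = 2604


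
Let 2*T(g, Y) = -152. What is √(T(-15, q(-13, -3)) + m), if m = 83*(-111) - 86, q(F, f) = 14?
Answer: 25*I*√15 ≈ 96.825*I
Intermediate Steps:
T(g, Y) = -76 (T(g, Y) = (½)*(-152) = -76)
m = -9299 (m = -9213 - 86 = -9299)
√(T(-15, q(-13, -3)) + m) = √(-76 - 9299) = √(-9375) = 25*I*√15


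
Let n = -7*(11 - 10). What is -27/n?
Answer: 27/7 ≈ 3.8571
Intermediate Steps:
n = -7 (n = -7*1 = -7)
-27/n = -27/(-7) = -1/7*(-27) = 27/7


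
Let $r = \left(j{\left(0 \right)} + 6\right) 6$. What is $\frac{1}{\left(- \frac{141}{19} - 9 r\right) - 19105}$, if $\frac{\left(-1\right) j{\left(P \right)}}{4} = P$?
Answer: $- \frac{19}{369292} \approx -5.145 \cdot 10^{-5}$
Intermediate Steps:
$j{\left(P \right)} = - 4 P$
$r = 36$ ($r = \left(\left(-4\right) 0 + 6\right) 6 = \left(0 + 6\right) 6 = 6 \cdot 6 = 36$)
$\frac{1}{\left(- \frac{141}{19} - 9 r\right) - 19105} = \frac{1}{\left(- \frac{141}{19} - 324\right) - 19105} = \frac{1}{- \frac{6297}{19} - 19105} = \frac{1}{- \frac{369292}{19}} = - \frac{19}{369292}$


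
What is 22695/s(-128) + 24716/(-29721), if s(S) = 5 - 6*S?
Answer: 655412627/22974333 ≈ 28.528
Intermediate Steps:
22695/s(-128) + 24716/(-29721) = 22695/(5 - 6*(-128)) + 24716/(-29721) = 22695/(5 + 768) + 24716*(-1/29721) = 22695/773 - 24716/29721 = 655412627/22974333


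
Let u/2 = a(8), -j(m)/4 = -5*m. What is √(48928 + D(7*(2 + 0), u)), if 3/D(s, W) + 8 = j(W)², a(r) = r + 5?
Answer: √894303949580842/135196 ≈ 221.20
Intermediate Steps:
j(m) = 20*m (j(m) = -(-20)*m = 20*m)
a(r) = 5 + r
u = 26 (u = 2*(5 + 8) = 2*13 = 26)
D(s, W) = 3/(-8 + 400*W²) (D(s, W) = 3/(-8 + (20*W)²) = 3/(-8 + 400*W²))
√(48928 + D(7*(2 + 0), u)) = √(48928 + 3/(8*(-1 + 50*26²))) = √(48928 + 3/(8*(-1 + 50*676))) = √(48928 + 3/(8*(-1 + 33800))) = √(48928 + (3/8)/33799) = √(48928 + (3/8)*(1/33799)) = √(48928 + 3/270392) = √(13229739779/270392) = √894303949580842/135196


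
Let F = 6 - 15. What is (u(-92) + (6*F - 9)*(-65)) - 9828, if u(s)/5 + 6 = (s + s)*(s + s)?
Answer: 163517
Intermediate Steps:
u(s) = -30 + 20*s² (u(s) = -30 + 5*((s + s)*(s + s)) = -30 + 5*((2*s)*(2*s)) = -30 + 5*(4*s²) = -30 + 20*s²)
F = -9
(u(-92) + (6*F - 9)*(-65)) - 9828 = ((-30 + 20*(-92)²) + (6*(-9) - 9)*(-65)) - 9828 = ((-30 + 20*8464) + (-54 - 9)*(-65)) - 9828 = ((-30 + 169280) - 63*(-65)) - 9828 = (169250 + 4095) - 9828 = 173345 - 9828 = 163517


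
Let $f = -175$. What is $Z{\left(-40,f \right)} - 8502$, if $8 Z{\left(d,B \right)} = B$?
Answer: $- \frac{68191}{8} \approx -8523.9$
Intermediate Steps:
$Z{\left(d,B \right)} = \frac{B}{8}$
$Z{\left(-40,f \right)} - 8502 = \frac{1}{8} \left(-175\right) - 8502 = - \frac{175}{8} - 8502 = - \frac{68191}{8}$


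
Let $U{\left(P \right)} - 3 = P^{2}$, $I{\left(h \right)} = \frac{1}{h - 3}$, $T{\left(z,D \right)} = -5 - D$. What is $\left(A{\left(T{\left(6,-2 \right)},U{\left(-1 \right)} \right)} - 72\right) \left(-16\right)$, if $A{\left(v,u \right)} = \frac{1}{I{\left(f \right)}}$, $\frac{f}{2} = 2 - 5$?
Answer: $1296$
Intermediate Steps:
$f = -6$ ($f = 2 \left(2 - 5\right) = 2 \left(-3\right) = -6$)
$I{\left(h \right)} = \frac{1}{-3 + h}$
$U{\left(P \right)} = 3 + P^{2}$
$A{\left(v,u \right)} = -9$ ($A{\left(v,u \right)} = \frac{1}{\frac{1}{-3 - 6}} = \frac{1}{\frac{1}{-9}} = \frac{1}{- \frac{1}{9}} = -9$)
$\left(A{\left(T{\left(6,-2 \right)},U{\left(-1 \right)} \right)} - 72\right) \left(-16\right) = \left(-9 - 72\right) \left(-16\right) = \left(-81\right) \left(-16\right) = 1296$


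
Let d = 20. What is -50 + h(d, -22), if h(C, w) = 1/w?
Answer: -1101/22 ≈ -50.045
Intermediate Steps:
-50 + h(d, -22) = -50 + 1/(-22) = -50 - 1/22 = -1101/22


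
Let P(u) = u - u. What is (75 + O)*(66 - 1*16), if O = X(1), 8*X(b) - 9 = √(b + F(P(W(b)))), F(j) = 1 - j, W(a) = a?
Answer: 15225/4 + 25*√2/4 ≈ 3815.1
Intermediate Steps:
P(u) = 0
X(b) = 9/8 + √(1 + b)/8 (X(b) = 9/8 + √(b + (1 - 1*0))/8 = 9/8 + √(b + (1 + 0))/8 = 9/8 + √(b + 1)/8 = 9/8 + √(1 + b)/8)
O = 9/8 + √2/8 (O = 9/8 + √(1 + 1)/8 = 9/8 + √2/8 ≈ 1.3018)
(75 + O)*(66 - 1*16) = (75 + (9/8 + √2/8))*(66 - 1*16) = (609/8 + √2/8)*(66 - 16) = (609/8 + √2/8)*50 = 15225/4 + 25*√2/4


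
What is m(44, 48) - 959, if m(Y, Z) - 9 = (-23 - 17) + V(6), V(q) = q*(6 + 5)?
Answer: -924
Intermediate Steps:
V(q) = 11*q (V(q) = q*11 = 11*q)
m(Y, Z) = 35 (m(Y, Z) = 9 + ((-23 - 17) + 11*6) = 9 + (-40 + 66) = 9 + 26 = 35)
m(44, 48) - 959 = 35 - 959 = -924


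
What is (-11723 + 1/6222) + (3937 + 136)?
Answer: -47598299/6222 ≈ -7650.0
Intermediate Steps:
(-11723 + 1/6222) + (3937 + 136) = (-11723 + 1/6222) + 4073 = -72940505/6222 + 4073 = -47598299/6222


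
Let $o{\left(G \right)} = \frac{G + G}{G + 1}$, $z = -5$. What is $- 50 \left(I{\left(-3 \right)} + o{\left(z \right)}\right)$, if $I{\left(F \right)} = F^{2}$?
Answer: $-575$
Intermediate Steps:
$o{\left(G \right)} = \frac{2 G}{1 + G}$
$- 50 \left(I{\left(-3 \right)} + o{\left(z \right)}\right) = - 50 \left(\left(-3\right)^{2} + 2 \left(-5\right) \frac{1}{1 - 5}\right) = - 50 \left(9 + 2 \left(-5\right) \frac{1}{-4}\right) = - 50 \left(9 + 2 \left(-5\right) \left(- \frac{1}{4}\right)\right) = - 50 \left(9 + \frac{5}{2}\right) = \left(-50\right) \frac{23}{2} = -575$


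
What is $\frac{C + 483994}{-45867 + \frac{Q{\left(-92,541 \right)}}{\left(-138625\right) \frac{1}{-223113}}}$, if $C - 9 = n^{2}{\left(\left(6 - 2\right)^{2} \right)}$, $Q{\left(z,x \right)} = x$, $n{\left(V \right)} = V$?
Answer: $- \frac{67130403875}{6237608742} \approx -10.762$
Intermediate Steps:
$C = 265$ ($C = 9 + \left(\left(6 - 2\right)^{2}\right)^{2} = 9 + \left(4^{2}\right)^{2} = 9 + 16^{2} = 9 + 256 = 265$)
$\frac{C + 483994}{-45867 + \frac{Q{\left(-92,541 \right)}}{\left(-138625\right) \frac{1}{-223113}}} = \frac{265 + 483994}{-45867 + \frac{541}{\left(-138625\right) \frac{1}{-223113}}} = \frac{484259}{-45867 + \frac{541}{\left(-138625\right) \left(- \frac{1}{223113}\right)}} = \frac{484259}{-45867 + \frac{541}{\frac{138625}{223113}}} = \frac{484259}{-45867 + 541 \cdot \frac{223113}{138625}} = \frac{484259}{-45867 + \frac{120704133}{138625}} = \frac{484259}{- \frac{6237608742}{138625}} = 484259 \left(- \frac{138625}{6237608742}\right) = - \frac{67130403875}{6237608742}$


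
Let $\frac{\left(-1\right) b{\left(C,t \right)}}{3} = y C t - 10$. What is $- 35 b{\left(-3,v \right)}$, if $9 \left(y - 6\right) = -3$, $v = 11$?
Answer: $-20685$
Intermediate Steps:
$y = \frac{17}{3}$ ($y = 6 + \frac{1}{9} \left(-3\right) = 6 - \frac{1}{3} = \frac{17}{3} \approx 5.6667$)
$b{\left(C,t \right)} = 30 - 17 C t$ ($b{\left(C,t \right)} = - 3 \left(\frac{17 C}{3} t - 10\right) = - 3 \left(\frac{17 C t}{3} - 10\right) = - 3 \left(-10 + \frac{17 C t}{3}\right) = 30 - 17 C t$)
$- 35 b{\left(-3,v \right)} = - 35 \left(30 - \left(-51\right) 11\right) = - 35 \left(30 + 561\right) = \left(-35\right) 591 = -20685$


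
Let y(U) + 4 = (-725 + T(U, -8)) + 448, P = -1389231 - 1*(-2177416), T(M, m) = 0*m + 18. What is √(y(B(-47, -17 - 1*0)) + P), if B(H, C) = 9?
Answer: √787922 ≈ 887.65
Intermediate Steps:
T(M, m) = 18 (T(M, m) = 0 + 18 = 18)
P = 788185 (P = -1389231 + 2177416 = 788185)
y(U) = -263 (y(U) = -4 + ((-725 + 18) + 448) = -4 + (-707 + 448) = -4 - 259 = -263)
√(y(B(-47, -17 - 1*0)) + P) = √(-263 + 788185) = √787922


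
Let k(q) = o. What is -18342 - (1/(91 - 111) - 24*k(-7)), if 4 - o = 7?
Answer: -368279/20 ≈ -18414.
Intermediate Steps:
o = -3 (o = 4 - 1*7 = 4 - 7 = -3)
k(q) = -3
-18342 - (1/(91 - 111) - 24*k(-7)) = -18342 - (1/(91 - 111) - 24*(-3)) = -18342 - (1/(-20) + 72) = -18342 - (-1/20 + 72) = -18342 - 1*1439/20 = -18342 - 1439/20 = -368279/20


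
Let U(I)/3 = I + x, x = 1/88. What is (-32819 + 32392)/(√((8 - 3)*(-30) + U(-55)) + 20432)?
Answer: -767752832/36737090629 + 854*I*√609774/36737090629 ≈ -0.020899 + 1.8153e-5*I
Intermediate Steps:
x = 1/88 ≈ 0.011364
U(I) = 3/88 + 3*I (U(I) = 3*(I + 1/88) = 3*(1/88 + I) = 3/88 + 3*I)
(-32819 + 32392)/(√((8 - 3)*(-30) + U(-55)) + 20432) = (-32819 + 32392)/(√((8 - 3)*(-30) + (3/88 + 3*(-55))) + 20432) = -427/(√(5*(-30) + (3/88 - 165)) + 20432) = -427/(√(-150 - 14517/88) + 20432) = -427/(√(-27717/88) + 20432) = -427/(I*√609774/44 + 20432) = -427/(20432 + I*√609774/44)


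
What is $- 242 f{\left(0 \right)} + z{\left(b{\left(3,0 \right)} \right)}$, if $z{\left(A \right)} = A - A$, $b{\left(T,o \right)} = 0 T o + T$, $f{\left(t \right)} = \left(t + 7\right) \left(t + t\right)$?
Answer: $0$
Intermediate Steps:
$f{\left(t \right)} = 2 t \left(7 + t\right)$ ($f{\left(t \right)} = \left(7 + t\right) 2 t = 2 t \left(7 + t\right)$)
$b{\left(T,o \right)} = T$ ($b{\left(T,o \right)} = 0 o + T = 0 + T = T$)
$z{\left(A \right)} = 0$
$- 242 f{\left(0 \right)} + z{\left(b{\left(3,0 \right)} \right)} = - 242 \cdot 2 \cdot 0 \left(7 + 0\right) + 0 = - 242 \cdot 2 \cdot 0 \cdot 7 + 0 = \left(-242\right) 0 + 0 = 0 + 0 = 0$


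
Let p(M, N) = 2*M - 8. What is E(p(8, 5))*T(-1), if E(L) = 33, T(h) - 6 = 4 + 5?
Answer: 495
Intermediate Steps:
T(h) = 15 (T(h) = 6 + (4 + 5) = 6 + 9 = 15)
p(M, N) = -8 + 2*M
E(p(8, 5))*T(-1) = 33*15 = 495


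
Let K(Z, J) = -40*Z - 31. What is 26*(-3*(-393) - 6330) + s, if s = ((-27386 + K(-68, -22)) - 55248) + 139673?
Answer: -74198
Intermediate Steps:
K(Z, J) = -31 - 40*Z
s = 59728 (s = ((-27386 + (-31 - 40*(-68))) - 55248) + 139673 = ((-27386 + (-31 + 2720)) - 55248) + 139673 = ((-27386 + 2689) - 55248) + 139673 = (-24697 - 55248) + 139673 = -79945 + 139673 = 59728)
26*(-3*(-393) - 6330) + s = 26*(-3*(-393) - 6330) + 59728 = 26*(1179 - 6330) + 59728 = 26*(-5151) + 59728 = -133926 + 59728 = -74198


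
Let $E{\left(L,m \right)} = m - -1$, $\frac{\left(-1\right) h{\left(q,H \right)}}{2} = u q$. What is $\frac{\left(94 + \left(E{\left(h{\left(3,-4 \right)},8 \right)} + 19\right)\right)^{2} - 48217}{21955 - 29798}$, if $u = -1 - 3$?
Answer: $\frac{33333}{7843} \approx 4.25$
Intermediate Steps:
$u = -4$ ($u = -1 - 3 = -4$)
$h{\left(q,H \right)} = 8 q$ ($h{\left(q,H \right)} = - 2 \left(- 4 q\right) = 8 q$)
$E{\left(L,m \right)} = 1 + m$ ($E{\left(L,m \right)} = m + 1 = 1 + m$)
$\frac{\left(94 + \left(E{\left(h{\left(3,-4 \right)},8 \right)} + 19\right)\right)^{2} - 48217}{21955 - 29798} = \frac{\left(94 + \left(\left(1 + 8\right) + 19\right)\right)^{2} - 48217}{21955 - 29798} = \frac{\left(94 + \left(9 + 19\right)\right)^{2} - 48217}{-7843} = \left(\left(94 + 28\right)^{2} - 48217\right) \left(- \frac{1}{7843}\right) = \left(122^{2} - 48217\right) \left(- \frac{1}{7843}\right) = \left(14884 - 48217\right) \left(- \frac{1}{7843}\right) = \left(-33333\right) \left(- \frac{1}{7843}\right) = \frac{33333}{7843}$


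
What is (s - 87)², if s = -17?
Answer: 10816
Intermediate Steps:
(s - 87)² = (-17 - 87)² = (-104)² = 10816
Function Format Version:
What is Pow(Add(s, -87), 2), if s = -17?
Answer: 10816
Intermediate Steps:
Pow(Add(s, -87), 2) = Pow(Add(-17, -87), 2) = Pow(-104, 2) = 10816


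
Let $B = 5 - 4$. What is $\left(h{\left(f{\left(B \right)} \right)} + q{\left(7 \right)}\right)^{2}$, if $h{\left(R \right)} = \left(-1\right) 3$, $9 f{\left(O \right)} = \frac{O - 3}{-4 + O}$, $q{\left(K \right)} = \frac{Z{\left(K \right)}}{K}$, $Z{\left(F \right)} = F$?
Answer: $4$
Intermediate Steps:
$q{\left(K \right)} = 1$ ($q{\left(K \right)} = \frac{K}{K} = 1$)
$B = 1$ ($B = 5 - 4 = 1$)
$f{\left(O \right)} = \frac{-3 + O}{9 \left(-4 + O\right)}$ ($f{\left(O \right)} = \frac{\left(O - 3\right) \frac{1}{-4 + O}}{9} = \frac{\left(-3 + O\right) \frac{1}{-4 + O}}{9} = \frac{\frac{1}{-4 + O} \left(-3 + O\right)}{9} = \frac{-3 + O}{9 \left(-4 + O\right)}$)
$h{\left(R \right)} = -3$
$\left(h{\left(f{\left(B \right)} \right)} + q{\left(7 \right)}\right)^{2} = \left(-3 + 1\right)^{2} = \left(-2\right)^{2} = 4$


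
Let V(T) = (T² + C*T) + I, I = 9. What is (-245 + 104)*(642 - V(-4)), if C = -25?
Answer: -72897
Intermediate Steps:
V(T) = 9 + T² - 25*T (V(T) = (T² - 25*T) + 9 = 9 + T² - 25*T)
(-245 + 104)*(642 - V(-4)) = (-245 + 104)*(642 - (9 + (-4)² - 25*(-4))) = -141*(642 - (9 + 16 + 100)) = -141*(642 - 1*125) = -141*(642 - 125) = -141*517 = -72897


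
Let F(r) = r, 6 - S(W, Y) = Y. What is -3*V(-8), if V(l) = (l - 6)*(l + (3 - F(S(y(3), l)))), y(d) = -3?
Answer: -798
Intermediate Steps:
S(W, Y) = 6 - Y
V(l) = (-6 + l)*(-3 + 2*l) (V(l) = (l - 6)*(l + (3 - (6 - l))) = (-6 + l)*(l + (3 + (-6 + l))) = (-6 + l)*(l + (-3 + l)) = (-6 + l)*(-3 + 2*l))
-3*V(-8) = -3*(18 - 15*(-8) + 2*(-8)²) = -3*(18 + 120 + 2*64) = -3*(18 + 120 + 128) = -3*266 = -798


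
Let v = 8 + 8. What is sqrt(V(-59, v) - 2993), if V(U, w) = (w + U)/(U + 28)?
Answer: 2*I*sqrt(718735)/31 ≈ 54.696*I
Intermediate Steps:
v = 16
V(U, w) = (U + w)/(28 + U)
sqrt(V(-59, v) - 2993) = sqrt((-59 + 16)/(28 - 59) - 2993) = sqrt(-43/(-31) - 2993) = sqrt(-1/31*(-43) - 2993) = sqrt(43/31 - 2993) = sqrt(-92740/31) = 2*I*sqrt(718735)/31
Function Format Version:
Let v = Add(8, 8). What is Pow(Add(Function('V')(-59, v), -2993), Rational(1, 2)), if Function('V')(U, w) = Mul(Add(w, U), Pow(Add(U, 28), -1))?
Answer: Mul(Rational(2, 31), I, Pow(718735, Rational(1, 2))) ≈ Mul(54.696, I)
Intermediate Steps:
v = 16
Function('V')(U, w) = Mul(Pow(Add(28, U), -1), Add(U, w)) (Function('V')(U, w) = Mul(Add(U, w), Pow(Add(28, U), -1)) = Mul(Pow(Add(28, U), -1), Add(U, w)))
Pow(Add(Function('V')(-59, v), -2993), Rational(1, 2)) = Pow(Add(Mul(Pow(Add(28, -59), -1), Add(-59, 16)), -2993), Rational(1, 2)) = Pow(Add(Mul(Pow(-31, -1), -43), -2993), Rational(1, 2)) = Pow(Add(Mul(Rational(-1, 31), -43), -2993), Rational(1, 2)) = Pow(Add(Rational(43, 31), -2993), Rational(1, 2)) = Pow(Rational(-92740, 31), Rational(1, 2)) = Mul(Rational(2, 31), I, Pow(718735, Rational(1, 2)))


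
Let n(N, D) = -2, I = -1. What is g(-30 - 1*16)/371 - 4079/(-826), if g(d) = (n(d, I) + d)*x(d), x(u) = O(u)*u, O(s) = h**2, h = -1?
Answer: 476731/43778 ≈ 10.890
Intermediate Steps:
O(s) = 1 (O(s) = (-1)**2 = 1)
x(u) = u (x(u) = 1*u = u)
g(d) = d*(-2 + d) (g(d) = (-2 + d)*d = d*(-2 + d))
g(-30 - 1*16)/371 - 4079/(-826) = ((-30 - 1*16)*(-2 + (-30 - 1*16)))/371 - 4079/(-826) = ((-30 - 16)*(-2 + (-30 - 16)))*(1/371) - 4079*(-1/826) = -46*(-2 - 46)*(1/371) + 4079/826 = -46*(-48)*(1/371) + 4079/826 = 2208*(1/371) + 4079/826 = 2208/371 + 4079/826 = 476731/43778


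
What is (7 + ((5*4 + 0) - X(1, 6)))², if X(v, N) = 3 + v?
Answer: 529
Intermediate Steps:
(7 + ((5*4 + 0) - X(1, 6)))² = (7 + ((5*4 + 0) - (3 + 1)))² = (7 + ((20 + 0) - 1*4))² = (7 + (20 - 4))² = (7 + 16)² = 23² = 529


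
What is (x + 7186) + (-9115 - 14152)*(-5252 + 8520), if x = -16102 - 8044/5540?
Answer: -105322980731/1385 ≈ -7.6045e+7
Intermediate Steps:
x = -22303281/1385 (x = -16102 - 8044*1/5540 = -16102 - 2011/1385 = -22303281/1385 ≈ -16103.)
(x + 7186) + (-9115 - 14152)*(-5252 + 8520) = (-22303281/1385 + 7186) + (-9115 - 14152)*(-5252 + 8520) = -12350671/1385 - 23267*3268 = -12350671/1385 - 76036556 = -105322980731/1385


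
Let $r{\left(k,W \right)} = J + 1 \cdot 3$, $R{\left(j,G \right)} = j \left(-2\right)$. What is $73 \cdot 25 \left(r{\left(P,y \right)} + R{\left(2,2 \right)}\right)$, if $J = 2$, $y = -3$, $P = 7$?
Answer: $1825$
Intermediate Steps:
$R{\left(j,G \right)} = - 2 j$
$r{\left(k,W \right)} = 5$ ($r{\left(k,W \right)} = 2 + 1 \cdot 3 = 2 + 3 = 5$)
$73 \cdot 25 \left(r{\left(P,y \right)} + R{\left(2,2 \right)}\right) = 73 \cdot 25 \left(5 - 4\right) = 1825 \left(5 - 4\right) = 1825 \cdot 1 = 1825$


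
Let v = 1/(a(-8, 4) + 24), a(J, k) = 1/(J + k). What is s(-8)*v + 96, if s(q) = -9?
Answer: 9084/95 ≈ 95.621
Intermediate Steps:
v = 4/95 (v = 1/(1/(-8 + 4) + 24) = 1/(1/(-4) + 24) = 1/(-¼ + 24) = 1/(95/4) = 4/95 ≈ 0.042105)
s(-8)*v + 96 = -9*4/95 + 96 = -36/95 + 96 = 9084/95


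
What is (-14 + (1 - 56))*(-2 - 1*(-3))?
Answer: -69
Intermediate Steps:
(-14 + (1 - 56))*(-2 - 1*(-3)) = (-14 - 55)*(-2 + 3) = -69*1 = -69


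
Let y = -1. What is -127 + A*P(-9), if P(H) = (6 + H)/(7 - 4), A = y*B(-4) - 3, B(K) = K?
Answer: -128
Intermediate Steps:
A = 1 (A = -1*(-4) - 3 = 4 - 3 = 1)
P(H) = 2 + H/3 (P(H) = (6 + H)/3 = (6 + H)*(⅓) = 2 + H/3)
-127 + A*P(-9) = -127 + 1*(2 + (⅓)*(-9)) = -127 + 1*(2 - 3) = -127 + 1*(-1) = -127 - 1 = -128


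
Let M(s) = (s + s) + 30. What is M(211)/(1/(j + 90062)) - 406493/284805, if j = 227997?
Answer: 40944326253247/284805 ≈ 1.4376e+8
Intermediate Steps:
M(s) = 30 + 2*s (M(s) = 2*s + 30 = 30 + 2*s)
M(211)/(1/(j + 90062)) - 406493/284805 = (30 + 2*211)/(1/(227997 + 90062)) - 406493/284805 = (30 + 422)/(1/318059) - 406493*1/284805 = 452/(1/318059) - 406493/284805 = 452*318059 - 406493/284805 = 143762668 - 406493/284805 = 40944326253247/284805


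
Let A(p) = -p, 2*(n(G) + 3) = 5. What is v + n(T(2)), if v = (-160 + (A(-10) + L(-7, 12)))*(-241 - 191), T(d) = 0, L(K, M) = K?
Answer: 135647/2 ≈ 67824.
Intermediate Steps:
n(G) = -½ (n(G) = -3 + (½)*5 = -3 + 5/2 = -½)
v = 67824 (v = (-160 + (-1*(-10) - 7))*(-241 - 191) = (-160 + (10 - 7))*(-432) = (-160 + 3)*(-432) = -157*(-432) = 67824)
v + n(T(2)) = 67824 - ½ = 135647/2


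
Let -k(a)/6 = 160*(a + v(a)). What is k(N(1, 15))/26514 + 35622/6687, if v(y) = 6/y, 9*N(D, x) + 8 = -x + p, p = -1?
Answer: 54224686/9849951 ≈ 5.5051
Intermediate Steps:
N(D, x) = -1 - x/9 (N(D, x) = -8/9 + (-x - 1)/9 = -8/9 + (-1 - x)/9 = -8/9 + (-1/9 - x/9) = -1 - x/9)
k(a) = -5760/a - 960*a (k(a) = -960*(a + 6/a) = -6*(160*a + 960/a) = -5760/a - 960*a)
k(N(1, 15))/26514 + 35622/6687 = (-5760/(-1 - 1/9*15) - 960*(-1 - 1/9*15))/26514 + 35622/6687 = (-5760/(-1 - 5/3) - 960*(-1 - 5/3))*(1/26514) + 35622*(1/6687) = (-5760/(-8/3) - 960*(-8/3))*(1/26514) + 3958/743 = (-5760*(-3/8) + 2560)*(1/26514) + 3958/743 = (2160 + 2560)*(1/26514) + 3958/743 = 4720*(1/26514) + 3958/743 = 2360/13257 + 3958/743 = 54224686/9849951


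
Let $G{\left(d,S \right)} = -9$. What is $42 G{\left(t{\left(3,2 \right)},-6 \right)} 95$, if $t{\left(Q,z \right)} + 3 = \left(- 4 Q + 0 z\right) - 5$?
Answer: $-35910$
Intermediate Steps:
$t{\left(Q,z \right)} = -8 - 4 Q$ ($t{\left(Q,z \right)} = -3 + \left(\left(- 4 Q + 0 z\right) - 5\right) = -3 + \left(\left(- 4 Q + 0\right) - 5\right) = -3 - \left(5 + 4 Q\right) = -8 - 4 Q$)
$42 G{\left(t{\left(3,2 \right)},-6 \right)} 95 = 42 \left(-9\right) 95 = \left(-378\right) 95 = -35910$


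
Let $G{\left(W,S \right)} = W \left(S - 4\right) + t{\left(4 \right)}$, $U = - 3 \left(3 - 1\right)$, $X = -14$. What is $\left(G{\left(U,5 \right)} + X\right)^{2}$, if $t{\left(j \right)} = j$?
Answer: $256$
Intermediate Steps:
$U = -6$ ($U = \left(-3\right) 2 = -6$)
$G{\left(W,S \right)} = 4 + W \left(-4 + S\right)$ ($G{\left(W,S \right)} = W \left(S - 4\right) + 4 = W \left(-4 + S\right) + 4 = 4 + W \left(-4 + S\right)$)
$\left(G{\left(U,5 \right)} + X\right)^{2} = \left(\left(4 - -24 + 5 \left(-6\right)\right) - 14\right)^{2} = \left(\left(4 + 24 - 30\right) - 14\right)^{2} = \left(-2 - 14\right)^{2} = \left(-16\right)^{2} = 256$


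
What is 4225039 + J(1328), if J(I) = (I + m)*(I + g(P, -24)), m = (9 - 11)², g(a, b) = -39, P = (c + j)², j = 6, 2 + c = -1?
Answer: 5941987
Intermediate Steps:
c = -3 (c = -2 - 1 = -3)
P = 9 (P = (-3 + 6)² = 3² = 9)
m = 4 (m = (-2)² = 4)
J(I) = (-39 + I)*(4 + I) (J(I) = (I + 4)*(I - 39) = (4 + I)*(-39 + I) = (-39 + I)*(4 + I))
4225039 + J(1328) = 4225039 + (-156 + 1328² - 35*1328) = 4225039 + (-156 + 1763584 - 46480) = 4225039 + 1716948 = 5941987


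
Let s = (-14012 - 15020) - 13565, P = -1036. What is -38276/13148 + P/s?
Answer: -404205361/140016339 ≈ -2.8868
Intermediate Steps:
s = -42597 (s = -29032 - 13565 = -42597)
-38276/13148 + P/s = -38276/13148 - 1036/(-42597) = -38276*1/13148 - 1036*(-1/42597) = -9569/3287 + 1036/42597 = -404205361/140016339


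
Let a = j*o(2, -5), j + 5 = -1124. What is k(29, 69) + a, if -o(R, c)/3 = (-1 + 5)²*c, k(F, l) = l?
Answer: -270891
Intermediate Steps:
j = -1129 (j = -5 - 1124 = -1129)
o(R, c) = -48*c (o(R, c) = -3*(-1 + 5)²*c = -3*4²*c = -48*c)
a = -270960 (a = -(-54192)*(-5) = -1129*240 = -270960)
k(29, 69) + a = 69 - 270960 = -270891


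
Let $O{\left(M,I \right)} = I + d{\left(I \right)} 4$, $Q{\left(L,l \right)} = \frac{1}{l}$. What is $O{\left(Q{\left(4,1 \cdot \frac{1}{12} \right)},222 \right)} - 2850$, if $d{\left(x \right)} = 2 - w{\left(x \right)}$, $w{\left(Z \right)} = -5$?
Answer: $-2600$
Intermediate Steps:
$d{\left(x \right)} = 7$ ($d{\left(x \right)} = 2 - -5 = 2 + 5 = 7$)
$O{\left(M,I \right)} = 28 + I$ ($O{\left(M,I \right)} = I + 7 \cdot 4 = I + 28 = 28 + I$)
$O{\left(Q{\left(4,1 \cdot \frac{1}{12} \right)},222 \right)} - 2850 = \left(28 + 222\right) - 2850 = 250 - 2850 = -2600$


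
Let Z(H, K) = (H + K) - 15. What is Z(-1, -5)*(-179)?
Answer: 3759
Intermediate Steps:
Z(H, K) = -15 + H + K
Z(-1, -5)*(-179) = (-15 - 1 - 5)*(-179) = -21*(-179) = 3759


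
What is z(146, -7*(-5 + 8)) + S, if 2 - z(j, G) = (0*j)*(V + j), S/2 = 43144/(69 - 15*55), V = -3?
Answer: -21194/189 ≈ -112.14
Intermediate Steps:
S = -21572/189 (S = 2*(43144/(69 - 15*55)) = 2*(43144/(69 - 825)) = 2*(43144/(-756)) = 2*(43144*(-1/756)) = 2*(-10786/189) = -21572/189 ≈ -114.14)
z(j, G) = 2 (z(j, G) = 2 - 0*j*(-3 + j) = 2 - 0*(-3 + j) = 2 - 1*0 = 2 + 0 = 2)
z(146, -7*(-5 + 8)) + S = 2 - 21572/189 = -21194/189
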